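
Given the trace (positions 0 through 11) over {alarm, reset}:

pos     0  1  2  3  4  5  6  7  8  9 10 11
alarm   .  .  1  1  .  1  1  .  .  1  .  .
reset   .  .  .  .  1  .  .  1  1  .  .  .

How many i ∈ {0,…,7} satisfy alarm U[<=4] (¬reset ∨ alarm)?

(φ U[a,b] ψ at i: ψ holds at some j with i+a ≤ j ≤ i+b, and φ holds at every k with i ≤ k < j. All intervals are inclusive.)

6

Evaluate at each i in [0,7]:
  i=0: ✓ (rhs at j=0)
  i=1: ✓ (rhs at j=1)
  i=2: ✓ (rhs at j=2)
  i=3: ✓ (rhs at j=3)
  i=4: ✗ (lhs fails at k=4 before rhs at j=5)
  i=5: ✓ (rhs at j=5)
  i=6: ✓ (rhs at j=6)
  i=7: ✗ (lhs fails at k=7 before rhs at j=9)
Positions where it holds: {0, 1, 2, 3, 5, 6} → 6.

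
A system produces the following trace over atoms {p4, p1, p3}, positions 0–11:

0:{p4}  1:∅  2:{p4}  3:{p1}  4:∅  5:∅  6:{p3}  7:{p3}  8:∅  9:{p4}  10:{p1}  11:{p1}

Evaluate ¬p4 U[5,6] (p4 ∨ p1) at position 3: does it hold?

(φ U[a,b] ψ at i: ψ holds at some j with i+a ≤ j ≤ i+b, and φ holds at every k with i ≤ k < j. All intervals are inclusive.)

Need some j in [8,9] with (p4 ∨ p1), and ¬p4 at every k in [3,j-1].
  j=8: (p4 ∨ p1) false.
  j=9: (p4 ∨ p1) holds; ¬p4 holds at every k in [3,8] → satisfied.

Yes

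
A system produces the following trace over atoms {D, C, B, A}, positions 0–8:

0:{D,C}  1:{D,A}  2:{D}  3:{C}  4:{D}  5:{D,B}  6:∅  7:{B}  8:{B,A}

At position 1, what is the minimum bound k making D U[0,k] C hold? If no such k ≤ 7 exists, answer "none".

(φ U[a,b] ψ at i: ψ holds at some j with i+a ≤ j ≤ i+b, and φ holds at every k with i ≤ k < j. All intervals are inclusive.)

2

Need earliest j ≥ 1 with C, and D at every k in [1,j-1].
  j=1: rhs fails.
  j=2: rhs fails.
  j=3: rhs holds; lhs holds on [1,2]. k = 2.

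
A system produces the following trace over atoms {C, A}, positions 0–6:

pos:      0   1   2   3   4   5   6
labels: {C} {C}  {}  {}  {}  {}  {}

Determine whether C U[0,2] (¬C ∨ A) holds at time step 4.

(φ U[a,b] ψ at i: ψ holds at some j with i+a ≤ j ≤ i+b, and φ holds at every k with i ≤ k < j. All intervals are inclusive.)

Holds

Need some j in [4,6] with (¬C ∨ A), and C at every k in [4,j-1].
  j=4: (¬C ∨ A) holds; no prefix to check → satisfied.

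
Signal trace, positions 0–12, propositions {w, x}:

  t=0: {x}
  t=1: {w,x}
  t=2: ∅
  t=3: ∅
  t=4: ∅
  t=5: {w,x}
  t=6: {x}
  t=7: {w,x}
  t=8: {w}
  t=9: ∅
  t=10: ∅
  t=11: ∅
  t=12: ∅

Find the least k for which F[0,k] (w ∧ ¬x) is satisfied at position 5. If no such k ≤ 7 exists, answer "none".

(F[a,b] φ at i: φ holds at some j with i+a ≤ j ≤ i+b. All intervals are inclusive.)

Scan j = 5,6,… for (w ∧ ¬x):
  j=5: fails
  j=6: fails
  j=7: fails
  j=8: holds
First hit at j=8, so smallest k = 8-5 = 3.

3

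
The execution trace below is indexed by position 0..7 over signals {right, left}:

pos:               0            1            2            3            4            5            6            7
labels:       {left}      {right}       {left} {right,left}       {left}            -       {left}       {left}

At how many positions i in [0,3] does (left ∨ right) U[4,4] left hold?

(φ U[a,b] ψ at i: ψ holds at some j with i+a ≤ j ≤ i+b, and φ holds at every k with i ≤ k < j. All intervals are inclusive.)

Evaluate at each i in [0,3]:
  i=0: ✓ (rhs at j=4; lhs holds on [0,3])
  i=1: ✗ (no rhs in [5,5])
  i=2: ✗ (lhs fails at k=5 before rhs at j=6)
  i=3: ✗ (lhs fails at k=5 before rhs at j=7)
Positions where it holds: {0} → 1.

1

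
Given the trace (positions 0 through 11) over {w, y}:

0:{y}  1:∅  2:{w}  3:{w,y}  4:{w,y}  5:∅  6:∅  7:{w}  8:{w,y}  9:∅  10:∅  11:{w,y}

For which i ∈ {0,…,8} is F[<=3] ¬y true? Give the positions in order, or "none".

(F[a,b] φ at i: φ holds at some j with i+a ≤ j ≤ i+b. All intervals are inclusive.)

0, 1, 2, 3, 4, 5, 6, 7, 8

Evaluate at each i in [0,8]:
  i=0: ✓ (witness j=1)
  i=1: ✓ (witness j=1)
  i=2: ✓ (witness j=2)
  i=3: ✓ (witness j=5)
  i=4: ✓ (witness j=5)
  i=5: ✓ (witness j=5)
  i=6: ✓ (witness j=6)
  i=7: ✓ (witness j=7)
  i=8: ✓ (witness j=9)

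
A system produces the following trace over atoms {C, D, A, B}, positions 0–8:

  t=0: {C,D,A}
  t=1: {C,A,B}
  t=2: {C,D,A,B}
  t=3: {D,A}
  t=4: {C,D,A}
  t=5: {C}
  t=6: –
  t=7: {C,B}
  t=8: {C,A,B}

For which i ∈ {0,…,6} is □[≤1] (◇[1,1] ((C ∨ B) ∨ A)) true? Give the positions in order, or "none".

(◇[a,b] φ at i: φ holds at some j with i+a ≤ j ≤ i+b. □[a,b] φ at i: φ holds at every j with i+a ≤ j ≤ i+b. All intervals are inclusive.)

Evaluate at each i in [0,6]:
  i=0: ✓ (all of [0,1])
  i=1: ✓ (all of [1,2])
  i=2: ✓ (all of [2,3])
  i=3: ✓ (all of [3,4])
  i=4: ✗ (fails at j=5)
  i=5: ✗ (fails at j=5)
  i=6: ✓ (all of [6,7])

0, 1, 2, 3, 6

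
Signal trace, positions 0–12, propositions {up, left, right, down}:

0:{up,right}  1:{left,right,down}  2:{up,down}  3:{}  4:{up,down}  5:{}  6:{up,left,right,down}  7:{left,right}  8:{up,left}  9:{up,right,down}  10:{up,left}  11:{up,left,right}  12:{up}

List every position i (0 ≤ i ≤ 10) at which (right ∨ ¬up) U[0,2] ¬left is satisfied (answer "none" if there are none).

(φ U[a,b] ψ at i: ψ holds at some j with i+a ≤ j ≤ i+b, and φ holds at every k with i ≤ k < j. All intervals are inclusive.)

0, 1, 2, 3, 4, 5, 9

Evaluate at each i in [0,10]:
  i=0: ✓ (rhs at j=0)
  i=1: ✓ (rhs at j=2; lhs holds on [1,1])
  i=2: ✓ (rhs at j=2)
  i=3: ✓ (rhs at j=3)
  i=4: ✓ (rhs at j=4)
  i=5: ✓ (rhs at j=5)
  i=6: ✗ (no rhs in [6,8])
  i=7: ✗ (lhs fails at k=8 before rhs at j=9)
  i=8: ✗ (lhs fails at k=8 before rhs at j=9)
  i=9: ✓ (rhs at j=9)
  i=10: ✗ (lhs fails at k=10 before rhs at j=12)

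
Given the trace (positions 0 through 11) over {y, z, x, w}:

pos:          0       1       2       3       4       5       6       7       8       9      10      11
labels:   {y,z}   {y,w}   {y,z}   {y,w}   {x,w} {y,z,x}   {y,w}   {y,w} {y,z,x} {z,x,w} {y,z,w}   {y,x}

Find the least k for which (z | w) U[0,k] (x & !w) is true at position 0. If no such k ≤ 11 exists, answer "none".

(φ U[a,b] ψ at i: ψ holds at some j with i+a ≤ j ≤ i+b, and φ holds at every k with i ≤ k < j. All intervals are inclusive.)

5

Need earliest j ≥ 0 with (x & !w), and (z | w) at every k in [0,j-1].
  j=0: rhs fails.
  j=1: rhs fails.
  j=2: rhs fails.
  j=3: rhs fails.
  j=4: rhs fails.
  j=5: rhs holds; lhs holds on [0,4]. k = 5.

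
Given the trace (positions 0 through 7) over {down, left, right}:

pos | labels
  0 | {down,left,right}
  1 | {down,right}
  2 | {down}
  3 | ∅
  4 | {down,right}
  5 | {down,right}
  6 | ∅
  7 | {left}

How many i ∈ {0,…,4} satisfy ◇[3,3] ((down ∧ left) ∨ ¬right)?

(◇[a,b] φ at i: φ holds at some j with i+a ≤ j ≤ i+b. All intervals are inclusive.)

Evaluate at each i in [0,4]:
  i=0: ✓ (witness j=3)
  i=1: ✗ (none in [4,4])
  i=2: ✗ (none in [5,5])
  i=3: ✓ (witness j=6)
  i=4: ✓ (witness j=7)
Positions where it holds: {0, 3, 4} → 3.

3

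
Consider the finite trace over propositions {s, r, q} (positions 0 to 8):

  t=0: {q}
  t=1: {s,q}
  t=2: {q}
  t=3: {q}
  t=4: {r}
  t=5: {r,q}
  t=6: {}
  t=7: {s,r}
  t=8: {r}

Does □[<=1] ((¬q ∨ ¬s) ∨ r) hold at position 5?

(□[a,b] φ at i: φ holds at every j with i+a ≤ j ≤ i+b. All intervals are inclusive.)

Check ((¬q ∨ ¬s) ∨ r) at every j in [5,6]:
  j=5: true
  j=6: true
All positions satisfy it → formula holds.

Yes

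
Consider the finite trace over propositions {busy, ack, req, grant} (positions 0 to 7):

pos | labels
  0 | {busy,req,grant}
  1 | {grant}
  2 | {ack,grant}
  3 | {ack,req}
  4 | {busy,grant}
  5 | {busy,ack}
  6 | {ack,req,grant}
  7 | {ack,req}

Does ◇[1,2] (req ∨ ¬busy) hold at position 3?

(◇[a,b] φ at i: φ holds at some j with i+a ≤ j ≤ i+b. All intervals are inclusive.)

Does not hold

Check (req ∨ ¬busy) at each j in [4,5]:
  j=4: false
  j=5: false
No position in the window satisfies it → formula fails.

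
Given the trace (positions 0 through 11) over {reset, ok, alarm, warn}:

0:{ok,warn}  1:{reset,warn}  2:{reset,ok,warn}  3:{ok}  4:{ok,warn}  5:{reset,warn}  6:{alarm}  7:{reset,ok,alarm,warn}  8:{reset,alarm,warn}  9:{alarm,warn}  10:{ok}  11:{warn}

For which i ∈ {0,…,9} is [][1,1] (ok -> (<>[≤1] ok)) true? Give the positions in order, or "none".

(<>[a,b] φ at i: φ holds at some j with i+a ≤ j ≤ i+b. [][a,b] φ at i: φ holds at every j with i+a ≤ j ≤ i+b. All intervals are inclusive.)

Evaluate at each i in [0,9]:
  i=0: ✓ (all of [1,1])
  i=1: ✓ (all of [2,2])
  i=2: ✓ (all of [3,3])
  i=3: ✓ (all of [4,4])
  i=4: ✓ (all of [5,5])
  i=5: ✓ (all of [6,6])
  i=6: ✓ (all of [7,7])
  i=7: ✓ (all of [8,8])
  i=8: ✓ (all of [9,9])
  i=9: ✓ (all of [10,10])

0, 1, 2, 3, 4, 5, 6, 7, 8, 9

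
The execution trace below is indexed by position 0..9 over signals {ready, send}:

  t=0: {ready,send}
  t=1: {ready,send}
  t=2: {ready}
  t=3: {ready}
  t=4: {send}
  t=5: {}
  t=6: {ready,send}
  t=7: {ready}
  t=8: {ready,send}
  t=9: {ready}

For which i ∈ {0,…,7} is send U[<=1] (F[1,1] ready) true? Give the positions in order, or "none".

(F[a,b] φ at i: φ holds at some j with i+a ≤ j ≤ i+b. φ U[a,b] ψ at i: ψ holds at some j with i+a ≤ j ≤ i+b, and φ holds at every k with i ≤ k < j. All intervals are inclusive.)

Evaluate at each i in [0,7]:
  i=0: ✓ (rhs at j=0)
  i=1: ✓ (rhs at j=1)
  i=2: ✓ (rhs at j=2)
  i=3: ✗ (no rhs in [3,4])
  i=4: ✓ (rhs at j=5; lhs holds on [4,4])
  i=5: ✓ (rhs at j=5)
  i=6: ✓ (rhs at j=6)
  i=7: ✓ (rhs at j=7)

0, 1, 2, 4, 5, 6, 7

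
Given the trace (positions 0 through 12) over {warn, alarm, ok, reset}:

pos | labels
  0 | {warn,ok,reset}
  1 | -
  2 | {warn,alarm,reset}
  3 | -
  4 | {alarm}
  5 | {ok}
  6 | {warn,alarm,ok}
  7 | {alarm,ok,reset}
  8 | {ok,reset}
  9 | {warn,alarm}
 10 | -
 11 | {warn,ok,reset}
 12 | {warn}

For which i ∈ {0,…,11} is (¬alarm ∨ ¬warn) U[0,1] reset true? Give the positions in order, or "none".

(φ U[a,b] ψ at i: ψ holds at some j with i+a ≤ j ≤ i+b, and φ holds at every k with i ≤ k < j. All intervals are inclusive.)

0, 1, 2, 7, 8, 10, 11

Evaluate at each i in [0,11]:
  i=0: ✓ (rhs at j=0)
  i=1: ✓ (rhs at j=2; lhs holds on [1,1])
  i=2: ✓ (rhs at j=2)
  i=3: ✗ (no rhs in [3,4])
  i=4: ✗ (no rhs in [4,5])
  i=5: ✗ (no rhs in [5,6])
  i=6: ✗ (lhs fails at k=6 before rhs at j=7)
  i=7: ✓ (rhs at j=7)
  i=8: ✓ (rhs at j=8)
  i=9: ✗ (no rhs in [9,10])
  i=10: ✓ (rhs at j=11; lhs holds on [10,10])
  i=11: ✓ (rhs at j=11)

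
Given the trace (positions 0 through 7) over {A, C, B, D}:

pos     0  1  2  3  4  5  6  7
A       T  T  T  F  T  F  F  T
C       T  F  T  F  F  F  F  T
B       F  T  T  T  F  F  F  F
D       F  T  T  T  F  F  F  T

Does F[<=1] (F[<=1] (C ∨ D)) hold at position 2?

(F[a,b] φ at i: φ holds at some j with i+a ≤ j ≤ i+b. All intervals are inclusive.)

Check F[<=1] (C ∨ D) at each j in [2,3]:
  j=2: holds (witness at 2)
  j=3: holds (witness at 3)
Found at j=2 → formula holds.

Yes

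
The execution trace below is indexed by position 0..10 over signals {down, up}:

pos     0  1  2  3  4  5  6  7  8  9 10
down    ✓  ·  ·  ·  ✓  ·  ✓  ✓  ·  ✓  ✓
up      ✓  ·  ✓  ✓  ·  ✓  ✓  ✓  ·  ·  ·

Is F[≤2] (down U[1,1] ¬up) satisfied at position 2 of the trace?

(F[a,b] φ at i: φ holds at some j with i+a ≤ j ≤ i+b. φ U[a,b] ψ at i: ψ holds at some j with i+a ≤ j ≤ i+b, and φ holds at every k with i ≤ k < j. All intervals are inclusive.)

No

Check (down U[1,1] ¬up) at each j in [2,4]:
  j=2: fails
  j=3: fails
  j=4: fails
No position in the window satisfies it → formula fails.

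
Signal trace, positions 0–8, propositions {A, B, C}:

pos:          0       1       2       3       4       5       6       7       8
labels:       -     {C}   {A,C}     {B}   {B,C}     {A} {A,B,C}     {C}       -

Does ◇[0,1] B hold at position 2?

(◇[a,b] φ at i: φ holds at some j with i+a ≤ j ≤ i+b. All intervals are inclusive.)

Check B at each j in [2,3]:
  j=2: false
  j=3: true
Found at j=3 → formula holds.

Yes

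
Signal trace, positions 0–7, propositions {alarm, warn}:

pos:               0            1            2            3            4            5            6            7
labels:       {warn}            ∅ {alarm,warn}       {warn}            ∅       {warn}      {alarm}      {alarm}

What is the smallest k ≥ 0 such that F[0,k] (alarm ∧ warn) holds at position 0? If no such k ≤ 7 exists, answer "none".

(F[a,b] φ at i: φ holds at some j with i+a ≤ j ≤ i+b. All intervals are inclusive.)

2

Scan j = 0,1,… for (alarm ∧ warn):
  j=0: fails
  j=1: fails
  j=2: holds
First hit at j=2, so smallest k = 2-0 = 2.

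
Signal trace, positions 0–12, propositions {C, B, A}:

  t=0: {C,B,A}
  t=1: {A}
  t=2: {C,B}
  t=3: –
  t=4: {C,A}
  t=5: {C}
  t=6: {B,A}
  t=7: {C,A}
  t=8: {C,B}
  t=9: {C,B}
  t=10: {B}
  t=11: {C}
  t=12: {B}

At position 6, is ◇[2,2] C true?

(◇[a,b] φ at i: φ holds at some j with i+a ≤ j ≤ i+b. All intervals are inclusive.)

Check C at each j in [8,8]:
  j=8: true
Found at j=8 → formula holds.

True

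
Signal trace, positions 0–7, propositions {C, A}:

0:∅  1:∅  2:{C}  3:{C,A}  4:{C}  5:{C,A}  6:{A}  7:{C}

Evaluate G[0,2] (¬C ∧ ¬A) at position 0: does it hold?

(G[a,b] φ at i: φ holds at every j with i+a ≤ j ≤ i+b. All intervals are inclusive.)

Check (¬C ∧ ¬A) at every j in [0,2]:
  j=0: true
  j=1: true
  j=2: false
Fails at j=2 → formula fails.

Does not hold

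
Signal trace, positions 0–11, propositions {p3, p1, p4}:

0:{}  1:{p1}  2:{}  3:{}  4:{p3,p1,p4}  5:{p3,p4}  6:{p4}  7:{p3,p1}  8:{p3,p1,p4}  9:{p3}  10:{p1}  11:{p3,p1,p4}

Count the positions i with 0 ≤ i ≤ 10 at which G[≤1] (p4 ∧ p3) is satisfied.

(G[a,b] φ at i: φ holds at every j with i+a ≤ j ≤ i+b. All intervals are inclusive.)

Evaluate at each i in [0,10]:
  i=0: ✗ (fails at j=0)
  i=1: ✗ (fails at j=1)
  i=2: ✗ (fails at j=2)
  i=3: ✗ (fails at j=3)
  i=4: ✓ (all of [4,5])
  i=5: ✗ (fails at j=6)
  i=6: ✗ (fails at j=6)
  i=7: ✗ (fails at j=7)
  i=8: ✗ (fails at j=9)
  i=9: ✗ (fails at j=9)
  i=10: ✗ (fails at j=10)
Positions where it holds: {4} → 1.

1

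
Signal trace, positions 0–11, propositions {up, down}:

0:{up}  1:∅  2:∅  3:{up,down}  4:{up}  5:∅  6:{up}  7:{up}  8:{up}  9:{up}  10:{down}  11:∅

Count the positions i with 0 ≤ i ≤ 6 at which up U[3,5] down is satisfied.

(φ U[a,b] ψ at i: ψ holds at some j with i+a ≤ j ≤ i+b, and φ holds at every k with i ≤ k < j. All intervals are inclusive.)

1

Evaluate at each i in [0,6]:
  i=0: ✗ (lhs fails at k=1 before rhs at j=3)
  i=1: ✗ (no rhs in [4,6])
  i=2: ✗ (no rhs in [5,7])
  i=3: ✗ (no rhs in [6,8])
  i=4: ✗ (no rhs in [7,9])
  i=5: ✗ (lhs fails at k=5 before rhs at j=10)
  i=6: ✓ (rhs at j=10; lhs holds on [6,9])
Positions where it holds: {6} → 1.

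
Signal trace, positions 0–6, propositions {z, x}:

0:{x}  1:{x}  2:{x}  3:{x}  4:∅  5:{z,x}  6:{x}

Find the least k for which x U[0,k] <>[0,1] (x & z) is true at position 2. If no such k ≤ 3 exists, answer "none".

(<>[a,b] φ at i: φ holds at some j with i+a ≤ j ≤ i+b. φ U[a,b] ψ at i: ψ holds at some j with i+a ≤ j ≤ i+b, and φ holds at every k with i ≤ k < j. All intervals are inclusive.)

Need earliest j ≥ 2 with <>[0,1] (x & z), and x at every k in [2,j-1].
  j=2: rhs fails.
  j=3: rhs fails.
  j=4: rhs holds; lhs holds on [2,3]. k = 2.

2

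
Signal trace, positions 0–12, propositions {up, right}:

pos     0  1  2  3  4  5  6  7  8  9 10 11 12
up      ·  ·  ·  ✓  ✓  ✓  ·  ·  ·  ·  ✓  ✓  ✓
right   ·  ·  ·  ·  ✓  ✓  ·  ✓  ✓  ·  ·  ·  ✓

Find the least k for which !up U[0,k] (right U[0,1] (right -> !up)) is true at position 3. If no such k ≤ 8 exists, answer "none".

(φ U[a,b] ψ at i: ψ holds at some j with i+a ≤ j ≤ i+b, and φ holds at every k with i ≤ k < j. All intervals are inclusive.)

Need earliest j ≥ 3 with (right U[0,1] (right -> !up)), and !up at every k in [3,j-1].
  j=3: rhs holds (empty prefix). k = 0.

0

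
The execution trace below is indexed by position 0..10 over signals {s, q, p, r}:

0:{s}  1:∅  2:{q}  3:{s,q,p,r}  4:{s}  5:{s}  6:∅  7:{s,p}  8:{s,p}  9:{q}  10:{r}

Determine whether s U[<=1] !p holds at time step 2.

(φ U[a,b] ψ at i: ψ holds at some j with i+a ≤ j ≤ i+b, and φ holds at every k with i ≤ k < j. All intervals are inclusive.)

Need some j in [2,3] with !p, and s at every k in [2,j-1].
  j=2: !p holds; no prefix to check → satisfied.

Holds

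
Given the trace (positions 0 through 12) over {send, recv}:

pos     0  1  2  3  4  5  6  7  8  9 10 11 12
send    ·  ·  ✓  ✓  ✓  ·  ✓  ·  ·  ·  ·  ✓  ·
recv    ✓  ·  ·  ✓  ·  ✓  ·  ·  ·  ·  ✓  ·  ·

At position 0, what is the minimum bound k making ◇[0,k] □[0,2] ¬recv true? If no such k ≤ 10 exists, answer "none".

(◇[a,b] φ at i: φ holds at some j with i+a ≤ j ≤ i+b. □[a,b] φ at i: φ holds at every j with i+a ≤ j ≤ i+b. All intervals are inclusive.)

Scan j = 0,1,… for □[0,2] ¬recv:
  j=0: fails
  j=1: fails
  j=2: fails
  j=3: fails
  j=4: fails
  j=5: fails
  j=6: holds
First hit at j=6, so smallest k = 6-0 = 6.

6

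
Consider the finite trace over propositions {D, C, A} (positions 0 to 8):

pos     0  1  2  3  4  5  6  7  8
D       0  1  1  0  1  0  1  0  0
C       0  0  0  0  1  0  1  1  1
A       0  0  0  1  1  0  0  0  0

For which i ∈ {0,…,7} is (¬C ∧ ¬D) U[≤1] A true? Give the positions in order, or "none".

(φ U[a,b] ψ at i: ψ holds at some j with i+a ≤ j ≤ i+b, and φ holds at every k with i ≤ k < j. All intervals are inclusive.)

Evaluate at each i in [0,7]:
  i=0: ✗ (no rhs in [0,1])
  i=1: ✗ (no rhs in [1,2])
  i=2: ✗ (lhs fails at k=2 before rhs at j=3)
  i=3: ✓ (rhs at j=3)
  i=4: ✓ (rhs at j=4)
  i=5: ✗ (no rhs in [5,6])
  i=6: ✗ (no rhs in [6,7])
  i=7: ✗ (no rhs in [7,8])

3, 4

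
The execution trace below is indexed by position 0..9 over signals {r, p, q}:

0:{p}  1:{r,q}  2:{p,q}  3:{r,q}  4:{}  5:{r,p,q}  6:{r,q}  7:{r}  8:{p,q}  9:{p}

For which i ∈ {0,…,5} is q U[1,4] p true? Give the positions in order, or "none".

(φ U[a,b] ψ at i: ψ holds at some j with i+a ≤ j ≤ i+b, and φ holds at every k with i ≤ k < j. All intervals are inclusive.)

Evaluate at each i in [0,5]:
  i=0: ✗ (lhs fails at k=0 before rhs at j=2)
  i=1: ✓ (rhs at j=2; lhs holds on [1,1])
  i=2: ✗ (lhs fails at k=4 before rhs at j=5)
  i=3: ✗ (lhs fails at k=4 before rhs at j=5)
  i=4: ✗ (lhs fails at k=4 before rhs at j=5)
  i=5: ✗ (lhs fails at k=7 before rhs at j=8)

1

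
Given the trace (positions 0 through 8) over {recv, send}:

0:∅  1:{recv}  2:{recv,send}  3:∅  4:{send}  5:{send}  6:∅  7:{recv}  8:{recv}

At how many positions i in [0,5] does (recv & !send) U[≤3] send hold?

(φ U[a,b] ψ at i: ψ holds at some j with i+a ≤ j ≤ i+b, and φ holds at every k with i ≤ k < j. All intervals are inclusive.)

4

Evaluate at each i in [0,5]:
  i=0: ✗ (lhs fails at k=0 before rhs at j=2)
  i=1: ✓ (rhs at j=2; lhs holds on [1,1])
  i=2: ✓ (rhs at j=2)
  i=3: ✗ (lhs fails at k=3 before rhs at j=4)
  i=4: ✓ (rhs at j=4)
  i=5: ✓ (rhs at j=5)
Positions where it holds: {1, 2, 4, 5} → 4.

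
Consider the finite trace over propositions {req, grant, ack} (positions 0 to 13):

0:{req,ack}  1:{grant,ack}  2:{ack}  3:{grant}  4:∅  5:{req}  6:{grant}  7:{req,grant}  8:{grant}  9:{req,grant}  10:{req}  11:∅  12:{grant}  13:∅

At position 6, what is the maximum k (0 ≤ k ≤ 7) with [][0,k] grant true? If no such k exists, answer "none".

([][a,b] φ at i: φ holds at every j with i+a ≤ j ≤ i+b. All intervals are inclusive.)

3

grant must hold from j=6 onward; find where it first fails.
  j=6: holds
  j=7: holds
  j=8: holds
  j=9: holds
  j=10: fails
Holds on [6,9], so largest k = 3.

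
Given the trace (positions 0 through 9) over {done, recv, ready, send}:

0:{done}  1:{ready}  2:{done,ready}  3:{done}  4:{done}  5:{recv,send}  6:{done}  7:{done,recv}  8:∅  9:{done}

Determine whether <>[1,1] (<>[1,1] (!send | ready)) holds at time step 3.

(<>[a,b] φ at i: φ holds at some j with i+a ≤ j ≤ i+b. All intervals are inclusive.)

Check <>[1,1] (!send | ready) at each j in [4,4]:
  j=4: fails (none in [5,5])
No position in the window satisfies it → formula fails.

No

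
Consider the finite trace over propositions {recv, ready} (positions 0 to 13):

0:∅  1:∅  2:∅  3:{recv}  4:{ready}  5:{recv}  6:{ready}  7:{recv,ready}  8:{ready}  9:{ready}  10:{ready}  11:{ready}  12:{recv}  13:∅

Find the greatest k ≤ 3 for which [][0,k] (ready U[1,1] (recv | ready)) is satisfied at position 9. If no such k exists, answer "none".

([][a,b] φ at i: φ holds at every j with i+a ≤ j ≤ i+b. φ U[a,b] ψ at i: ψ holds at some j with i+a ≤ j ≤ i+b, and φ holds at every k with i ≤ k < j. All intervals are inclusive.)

2

(ready U[1,1] (recv | ready)) must hold from j=9 onward; find where it first fails.
  j=9: holds
  j=10: holds
  j=11: holds
  j=12: fails
Holds on [9,11], so largest k = 2.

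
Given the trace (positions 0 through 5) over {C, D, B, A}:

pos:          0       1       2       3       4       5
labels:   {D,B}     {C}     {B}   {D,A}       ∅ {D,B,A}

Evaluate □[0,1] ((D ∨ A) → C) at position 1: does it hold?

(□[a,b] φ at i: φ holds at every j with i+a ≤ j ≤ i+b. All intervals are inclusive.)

Check ((D ∨ A) → C) at every j in [1,2]:
  j=1: antecedent false → ✓
  j=2: antecedent false → ✓
All positions satisfy it → formula holds.

Yes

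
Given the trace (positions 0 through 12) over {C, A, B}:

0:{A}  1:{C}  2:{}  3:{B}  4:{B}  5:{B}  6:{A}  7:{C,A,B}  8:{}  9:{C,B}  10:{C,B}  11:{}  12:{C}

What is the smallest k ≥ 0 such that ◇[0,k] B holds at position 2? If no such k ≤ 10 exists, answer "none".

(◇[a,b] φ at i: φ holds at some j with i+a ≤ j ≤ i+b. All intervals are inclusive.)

Scan j = 2,3,… for B:
  j=2: fails
  j=3: holds
First hit at j=3, so smallest k = 3-2 = 1.

1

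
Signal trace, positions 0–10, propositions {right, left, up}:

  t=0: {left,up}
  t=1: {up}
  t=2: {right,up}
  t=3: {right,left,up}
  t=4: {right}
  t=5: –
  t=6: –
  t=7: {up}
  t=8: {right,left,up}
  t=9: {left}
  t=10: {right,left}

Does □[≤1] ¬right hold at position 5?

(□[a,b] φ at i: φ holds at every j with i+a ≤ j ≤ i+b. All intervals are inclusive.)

Check ¬right at every j in [5,6]:
  j=5: true
  j=6: true
All positions satisfy it → formula holds.

Yes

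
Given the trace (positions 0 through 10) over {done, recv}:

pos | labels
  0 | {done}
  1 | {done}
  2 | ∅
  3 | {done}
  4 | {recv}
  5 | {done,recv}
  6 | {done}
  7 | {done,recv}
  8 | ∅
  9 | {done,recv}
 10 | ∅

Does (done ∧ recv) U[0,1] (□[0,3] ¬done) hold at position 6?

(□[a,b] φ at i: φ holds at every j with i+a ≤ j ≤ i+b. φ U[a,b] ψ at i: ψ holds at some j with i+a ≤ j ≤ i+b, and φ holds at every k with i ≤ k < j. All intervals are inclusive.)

Need some j in [6,7] with □[0,3] ¬done, and (done ∧ recv) at every k in [6,j-1].
  j=6: □[0,3] ¬done — fails at 6.
  j=7: □[0,3] ¬done — fails at 7.
No j in the window works → until fails.

No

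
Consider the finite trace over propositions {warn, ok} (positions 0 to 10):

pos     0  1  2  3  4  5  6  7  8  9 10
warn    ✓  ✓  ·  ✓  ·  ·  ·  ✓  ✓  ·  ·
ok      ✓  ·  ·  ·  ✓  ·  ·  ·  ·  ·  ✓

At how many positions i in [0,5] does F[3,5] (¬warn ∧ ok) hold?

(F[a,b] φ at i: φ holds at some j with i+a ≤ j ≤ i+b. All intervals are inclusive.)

Evaluate at each i in [0,5]:
  i=0: ✓ (witness j=4)
  i=1: ✓ (witness j=4)
  i=2: ✗ (none in [5,7])
  i=3: ✗ (none in [6,8])
  i=4: ✗ (none in [7,9])
  i=5: ✓ (witness j=10)
Positions where it holds: {0, 1, 5} → 3.

3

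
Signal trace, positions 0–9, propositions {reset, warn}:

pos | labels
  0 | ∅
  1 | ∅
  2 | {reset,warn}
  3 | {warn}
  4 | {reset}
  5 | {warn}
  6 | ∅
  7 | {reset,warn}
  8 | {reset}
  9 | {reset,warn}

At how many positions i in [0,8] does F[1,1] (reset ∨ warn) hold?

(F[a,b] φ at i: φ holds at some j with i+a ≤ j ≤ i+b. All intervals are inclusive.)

Evaluate at each i in [0,8]:
  i=0: ✗ (none in [1,1])
  i=1: ✓ (witness j=2)
  i=2: ✓ (witness j=3)
  i=3: ✓ (witness j=4)
  i=4: ✓ (witness j=5)
  i=5: ✗ (none in [6,6])
  i=6: ✓ (witness j=7)
  i=7: ✓ (witness j=8)
  i=8: ✓ (witness j=9)
Positions where it holds: {1, 2, 3, 4, 6, 7, 8} → 7.

7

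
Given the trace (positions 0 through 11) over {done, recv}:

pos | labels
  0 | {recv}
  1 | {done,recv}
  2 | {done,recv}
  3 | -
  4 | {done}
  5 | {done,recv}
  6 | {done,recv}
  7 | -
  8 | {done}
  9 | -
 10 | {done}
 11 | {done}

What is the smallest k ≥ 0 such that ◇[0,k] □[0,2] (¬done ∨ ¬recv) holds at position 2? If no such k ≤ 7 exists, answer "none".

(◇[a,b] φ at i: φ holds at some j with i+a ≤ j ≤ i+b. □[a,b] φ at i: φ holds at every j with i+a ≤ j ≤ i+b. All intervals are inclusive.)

Scan j = 2,3,… for □[0,2] (¬done ∨ ¬recv):
  j=2: fails
  j=3: fails
  j=4: fails
  j=5: fails
  j=6: fails
  j=7: holds
First hit at j=7, so smallest k = 7-2 = 5.

5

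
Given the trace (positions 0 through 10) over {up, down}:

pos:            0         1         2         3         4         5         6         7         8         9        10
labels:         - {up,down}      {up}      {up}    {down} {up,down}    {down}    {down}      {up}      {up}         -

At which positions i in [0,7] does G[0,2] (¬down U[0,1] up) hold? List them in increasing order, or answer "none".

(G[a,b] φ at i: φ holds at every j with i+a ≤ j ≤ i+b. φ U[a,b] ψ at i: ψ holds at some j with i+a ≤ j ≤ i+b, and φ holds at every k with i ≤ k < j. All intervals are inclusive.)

Evaluate at each i in [0,7]:
  i=0: ✓ (all of [0,2])
  i=1: ✓ (all of [1,3])
  i=2: ✗ (fails at j=4)
  i=3: ✗ (fails at j=4)
  i=4: ✗ (fails at j=4)
  i=5: ✗ (fails at j=6)
  i=6: ✗ (fails at j=6)
  i=7: ✗ (fails at j=7)

0, 1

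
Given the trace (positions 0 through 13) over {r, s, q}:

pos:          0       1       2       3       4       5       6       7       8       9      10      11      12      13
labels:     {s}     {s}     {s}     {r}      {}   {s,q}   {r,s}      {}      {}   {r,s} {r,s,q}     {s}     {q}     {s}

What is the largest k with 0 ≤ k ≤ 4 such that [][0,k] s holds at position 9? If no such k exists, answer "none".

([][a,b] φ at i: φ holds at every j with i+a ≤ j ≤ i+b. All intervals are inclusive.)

s must hold from j=9 onward; find where it first fails.
  j=9: holds
  j=10: holds
  j=11: holds
  j=12: fails
Holds on [9,11], so largest k = 2.

2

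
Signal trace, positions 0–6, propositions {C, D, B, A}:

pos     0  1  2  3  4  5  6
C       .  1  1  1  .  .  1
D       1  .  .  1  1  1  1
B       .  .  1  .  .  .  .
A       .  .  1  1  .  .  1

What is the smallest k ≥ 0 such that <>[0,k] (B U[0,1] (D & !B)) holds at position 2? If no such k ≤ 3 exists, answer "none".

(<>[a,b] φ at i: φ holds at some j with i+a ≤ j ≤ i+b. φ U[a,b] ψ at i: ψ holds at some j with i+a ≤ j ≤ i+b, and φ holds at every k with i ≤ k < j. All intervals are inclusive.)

Scan j = 2,3,… for (B U[0,1] (D & !B)):
  j=2: holds
First hit at j=2, so smallest k = 2-2 = 0.

0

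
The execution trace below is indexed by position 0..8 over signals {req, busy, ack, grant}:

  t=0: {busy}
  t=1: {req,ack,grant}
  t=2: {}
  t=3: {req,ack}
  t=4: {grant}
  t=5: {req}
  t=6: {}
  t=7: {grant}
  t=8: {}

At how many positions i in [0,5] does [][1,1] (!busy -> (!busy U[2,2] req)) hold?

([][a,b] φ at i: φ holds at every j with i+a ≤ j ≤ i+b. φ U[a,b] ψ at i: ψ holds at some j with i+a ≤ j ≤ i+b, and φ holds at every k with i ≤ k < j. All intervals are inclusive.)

Evaluate at each i in [0,5]:
  i=0: ✓ (all of [1,1])
  i=1: ✗ (fails at j=2)
  i=2: ✓ (all of [3,3])
  i=3: ✗ (fails at j=4)
  i=4: ✗ (fails at j=5)
  i=5: ✗ (fails at j=6)
Positions where it holds: {0, 2} → 2.

2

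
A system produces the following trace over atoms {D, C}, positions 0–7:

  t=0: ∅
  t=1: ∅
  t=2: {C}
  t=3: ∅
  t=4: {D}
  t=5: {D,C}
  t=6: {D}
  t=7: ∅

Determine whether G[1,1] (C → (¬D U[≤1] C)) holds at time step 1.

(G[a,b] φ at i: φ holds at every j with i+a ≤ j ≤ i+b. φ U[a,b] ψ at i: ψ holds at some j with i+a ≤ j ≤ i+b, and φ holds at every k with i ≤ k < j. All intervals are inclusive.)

Check (C → (¬D U[≤1] C)) at every j in [2,2]:
  j=2: antecedent true; consequent holds → ✓
All positions satisfy it → formula holds.

True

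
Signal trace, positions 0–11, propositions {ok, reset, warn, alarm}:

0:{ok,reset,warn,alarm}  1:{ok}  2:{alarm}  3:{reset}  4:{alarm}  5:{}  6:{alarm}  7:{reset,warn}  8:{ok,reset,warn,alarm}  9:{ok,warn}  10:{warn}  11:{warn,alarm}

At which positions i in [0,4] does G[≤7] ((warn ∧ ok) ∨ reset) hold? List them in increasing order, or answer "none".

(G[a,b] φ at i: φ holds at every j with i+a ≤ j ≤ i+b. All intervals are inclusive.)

none

Evaluate at each i in [0,4]:
  i=0: ✗ (fails at j=1)
  i=1: ✗ (fails at j=1)
  i=2: ✗ (fails at j=2)
  i=3: ✗ (fails at j=4)
  i=4: ✗ (fails at j=4)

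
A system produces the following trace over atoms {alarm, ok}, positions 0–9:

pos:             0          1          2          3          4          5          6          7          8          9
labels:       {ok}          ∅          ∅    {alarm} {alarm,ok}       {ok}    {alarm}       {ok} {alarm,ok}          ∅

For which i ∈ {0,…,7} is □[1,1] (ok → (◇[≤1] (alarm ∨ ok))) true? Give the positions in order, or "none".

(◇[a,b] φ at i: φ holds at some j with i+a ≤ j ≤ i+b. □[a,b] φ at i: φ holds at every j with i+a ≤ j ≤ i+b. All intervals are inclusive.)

Evaluate at each i in [0,7]:
  i=0: ✓ (all of [1,1])
  i=1: ✓ (all of [2,2])
  i=2: ✓ (all of [3,3])
  i=3: ✓ (all of [4,4])
  i=4: ✓ (all of [5,5])
  i=5: ✓ (all of [6,6])
  i=6: ✓ (all of [7,7])
  i=7: ✓ (all of [8,8])

0, 1, 2, 3, 4, 5, 6, 7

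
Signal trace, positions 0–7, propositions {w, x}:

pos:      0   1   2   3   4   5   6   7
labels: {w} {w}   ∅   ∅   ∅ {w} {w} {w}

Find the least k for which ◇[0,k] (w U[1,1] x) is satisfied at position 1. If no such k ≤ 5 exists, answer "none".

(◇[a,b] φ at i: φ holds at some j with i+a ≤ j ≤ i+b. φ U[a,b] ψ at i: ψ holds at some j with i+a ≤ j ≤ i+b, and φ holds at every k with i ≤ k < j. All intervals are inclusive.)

Scan j = 1,2,… for (w U[1,1] x):
  j=1: fails
  j=2: fails
  j=3: fails
  j=4: fails
  j=5: fails
  j=6: fails
No j in [1,6] satisfies it → none.

none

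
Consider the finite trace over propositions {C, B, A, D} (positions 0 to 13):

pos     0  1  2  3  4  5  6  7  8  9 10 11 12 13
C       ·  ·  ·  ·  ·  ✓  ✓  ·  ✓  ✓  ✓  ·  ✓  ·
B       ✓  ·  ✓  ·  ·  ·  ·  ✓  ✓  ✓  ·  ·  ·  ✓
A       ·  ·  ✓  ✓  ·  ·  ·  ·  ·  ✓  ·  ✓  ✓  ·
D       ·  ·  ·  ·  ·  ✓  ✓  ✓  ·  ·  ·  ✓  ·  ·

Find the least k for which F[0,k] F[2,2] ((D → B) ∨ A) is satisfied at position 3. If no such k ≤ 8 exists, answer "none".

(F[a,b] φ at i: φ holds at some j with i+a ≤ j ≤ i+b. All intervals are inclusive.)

2

Scan j = 3,4,… for F[2,2] ((D → B) ∨ A):
  j=3: fails
  j=4: fails
  j=5: holds
First hit at j=5, so smallest k = 5-3 = 2.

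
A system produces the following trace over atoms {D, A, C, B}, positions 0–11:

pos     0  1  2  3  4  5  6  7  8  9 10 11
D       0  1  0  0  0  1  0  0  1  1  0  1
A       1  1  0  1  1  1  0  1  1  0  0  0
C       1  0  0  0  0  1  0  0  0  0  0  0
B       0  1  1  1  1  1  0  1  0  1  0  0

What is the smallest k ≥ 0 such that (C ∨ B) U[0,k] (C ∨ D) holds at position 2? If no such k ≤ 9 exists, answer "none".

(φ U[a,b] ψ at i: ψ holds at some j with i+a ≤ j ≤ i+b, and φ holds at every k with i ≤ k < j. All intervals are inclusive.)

3

Need earliest j ≥ 2 with (C ∨ D), and (C ∨ B) at every k in [2,j-1].
  j=2: rhs fails.
  j=3: rhs fails.
  j=4: rhs fails.
  j=5: rhs holds; lhs holds on [2,4]. k = 3.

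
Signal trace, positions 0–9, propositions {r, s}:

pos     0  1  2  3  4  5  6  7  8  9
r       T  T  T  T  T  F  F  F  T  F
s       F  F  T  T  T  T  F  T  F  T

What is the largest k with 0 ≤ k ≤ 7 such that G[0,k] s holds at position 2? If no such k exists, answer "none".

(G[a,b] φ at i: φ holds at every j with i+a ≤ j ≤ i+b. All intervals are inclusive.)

s must hold from j=2 onward; find where it first fails.
  j=2: holds
  j=3: holds
  j=4: holds
  j=5: holds
  j=6: fails
Holds on [2,5], so largest k = 3.

3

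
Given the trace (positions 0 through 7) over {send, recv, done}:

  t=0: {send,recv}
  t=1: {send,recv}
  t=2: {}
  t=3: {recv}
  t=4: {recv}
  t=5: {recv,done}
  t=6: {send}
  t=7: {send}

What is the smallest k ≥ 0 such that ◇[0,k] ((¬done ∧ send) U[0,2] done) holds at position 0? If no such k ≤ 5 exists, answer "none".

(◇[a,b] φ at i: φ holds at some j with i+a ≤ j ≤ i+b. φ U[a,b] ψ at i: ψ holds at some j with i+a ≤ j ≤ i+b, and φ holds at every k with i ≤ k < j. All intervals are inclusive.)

5

Scan j = 0,1,… for ((¬done ∧ send) U[0,2] done):
  j=0: fails
  j=1: fails
  j=2: fails
  j=3: fails
  j=4: fails
  j=5: holds
First hit at j=5, so smallest k = 5-0 = 5.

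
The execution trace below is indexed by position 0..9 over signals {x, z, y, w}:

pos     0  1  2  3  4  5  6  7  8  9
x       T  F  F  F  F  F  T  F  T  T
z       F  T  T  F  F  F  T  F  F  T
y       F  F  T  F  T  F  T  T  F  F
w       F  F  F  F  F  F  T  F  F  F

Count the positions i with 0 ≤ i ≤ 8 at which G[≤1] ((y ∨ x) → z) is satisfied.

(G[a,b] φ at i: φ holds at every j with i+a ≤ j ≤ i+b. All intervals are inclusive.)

Evaluate at each i in [0,8]:
  i=0: ✗ (fails at j=0)
  i=1: ✓ (all of [1,2])
  i=2: ✓ (all of [2,3])
  i=3: ✗ (fails at j=4)
  i=4: ✗ (fails at j=4)
  i=5: ✓ (all of [5,6])
  i=6: ✗ (fails at j=7)
  i=7: ✗ (fails at j=7)
  i=8: ✗ (fails at j=8)
Positions where it holds: {1, 2, 5} → 3.

3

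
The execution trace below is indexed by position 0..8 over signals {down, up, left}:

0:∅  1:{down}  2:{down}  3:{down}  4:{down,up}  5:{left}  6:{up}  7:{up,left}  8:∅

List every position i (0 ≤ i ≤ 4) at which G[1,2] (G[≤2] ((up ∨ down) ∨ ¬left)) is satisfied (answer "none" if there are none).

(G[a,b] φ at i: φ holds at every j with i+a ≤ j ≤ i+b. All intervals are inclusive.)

Evaluate at each i in [0,4]:
  i=0: ✓ (all of [1,2])
  i=1: ✗ (fails at j=3)
  i=2: ✗ (fails at j=3)
  i=3: ✗ (fails at j=4)
  i=4: ✗ (fails at j=5)

0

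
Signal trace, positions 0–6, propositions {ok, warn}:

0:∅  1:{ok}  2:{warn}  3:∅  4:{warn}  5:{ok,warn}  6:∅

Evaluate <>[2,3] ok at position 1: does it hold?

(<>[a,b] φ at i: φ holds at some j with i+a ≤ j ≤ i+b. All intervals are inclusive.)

Check ok at each j in [3,4]:
  j=3: false
  j=4: false
No position in the window satisfies it → formula fails.

False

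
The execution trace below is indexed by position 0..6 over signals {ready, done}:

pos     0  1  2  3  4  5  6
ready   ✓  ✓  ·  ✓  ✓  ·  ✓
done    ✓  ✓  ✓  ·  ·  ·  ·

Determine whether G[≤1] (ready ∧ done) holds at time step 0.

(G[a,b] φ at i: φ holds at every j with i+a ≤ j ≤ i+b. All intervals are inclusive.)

Yes

Check (ready ∧ done) at every j in [0,1]:
  j=0: true
  j=1: true
All positions satisfy it → formula holds.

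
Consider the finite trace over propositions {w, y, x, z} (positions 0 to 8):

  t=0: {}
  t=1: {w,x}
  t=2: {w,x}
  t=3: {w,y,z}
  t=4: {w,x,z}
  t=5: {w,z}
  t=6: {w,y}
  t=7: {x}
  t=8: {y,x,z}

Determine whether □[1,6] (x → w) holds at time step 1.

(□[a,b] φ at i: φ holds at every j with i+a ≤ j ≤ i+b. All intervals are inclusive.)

False

Check (x → w) at every j in [2,7]:
  j=2: antecedent true; consequent true → ✓
  j=3: antecedent false → ✓
  j=4: antecedent true; consequent true → ✓
  j=5: antecedent false → ✓
  j=6: antecedent false → ✓
  j=7: antecedent true; consequent false → ✗
Fails at j=7 → formula fails.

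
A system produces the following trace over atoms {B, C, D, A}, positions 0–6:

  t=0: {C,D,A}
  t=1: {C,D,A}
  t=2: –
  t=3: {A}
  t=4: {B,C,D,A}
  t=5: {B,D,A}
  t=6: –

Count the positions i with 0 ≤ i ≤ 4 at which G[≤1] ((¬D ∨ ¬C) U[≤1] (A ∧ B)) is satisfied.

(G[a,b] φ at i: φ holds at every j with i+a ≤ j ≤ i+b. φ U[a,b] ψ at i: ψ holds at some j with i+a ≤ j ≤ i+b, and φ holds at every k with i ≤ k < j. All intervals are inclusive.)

Evaluate at each i in [0,4]:
  i=0: ✗ (fails at j=0)
  i=1: ✗ (fails at j=1)
  i=2: ✗ (fails at j=2)
  i=3: ✓ (all of [3,4])
  i=4: ✓ (all of [4,5])
Positions where it holds: {3, 4} → 2.

2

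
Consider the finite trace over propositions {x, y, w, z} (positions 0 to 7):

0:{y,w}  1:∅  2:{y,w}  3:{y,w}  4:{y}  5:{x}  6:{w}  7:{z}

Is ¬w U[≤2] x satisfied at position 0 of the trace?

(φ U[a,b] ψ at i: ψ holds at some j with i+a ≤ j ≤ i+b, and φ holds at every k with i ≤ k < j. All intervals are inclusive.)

No

Need some j in [0,2] with x, and ¬w at every k in [0,j-1].
  j=0: x false.
  j=1: x false.
  j=2: x false.
No j in the window works → until fails.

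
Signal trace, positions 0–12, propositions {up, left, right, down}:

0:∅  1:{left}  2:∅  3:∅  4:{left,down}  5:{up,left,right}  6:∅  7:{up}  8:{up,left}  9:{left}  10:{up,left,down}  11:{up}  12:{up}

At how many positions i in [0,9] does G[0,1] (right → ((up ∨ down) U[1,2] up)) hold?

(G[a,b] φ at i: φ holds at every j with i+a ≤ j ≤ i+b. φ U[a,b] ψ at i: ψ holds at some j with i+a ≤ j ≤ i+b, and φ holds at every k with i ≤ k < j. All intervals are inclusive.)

8

Evaluate at each i in [0,9]:
  i=0: ✓ (all of [0,1])
  i=1: ✓ (all of [1,2])
  i=2: ✓ (all of [2,3])
  i=3: ✓ (all of [3,4])
  i=4: ✗ (fails at j=5)
  i=5: ✗ (fails at j=5)
  i=6: ✓ (all of [6,7])
  i=7: ✓ (all of [7,8])
  i=8: ✓ (all of [8,9])
  i=9: ✓ (all of [9,10])
Positions where it holds: {0, 1, 2, 3, 6, 7, 8, 9} → 8.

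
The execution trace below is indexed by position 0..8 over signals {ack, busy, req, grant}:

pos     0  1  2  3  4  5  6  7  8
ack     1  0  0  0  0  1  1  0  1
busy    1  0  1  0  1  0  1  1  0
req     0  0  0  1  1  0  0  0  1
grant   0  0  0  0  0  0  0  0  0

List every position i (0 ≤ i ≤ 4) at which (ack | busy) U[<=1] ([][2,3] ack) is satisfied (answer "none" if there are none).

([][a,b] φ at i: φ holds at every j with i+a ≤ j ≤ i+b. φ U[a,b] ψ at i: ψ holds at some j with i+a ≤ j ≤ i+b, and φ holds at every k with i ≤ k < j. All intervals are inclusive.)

2, 3

Evaluate at each i in [0,4]:
  i=0: ✗ (no rhs in [0,1])
  i=1: ✗ (no rhs in [1,2])
  i=2: ✓ (rhs at j=3; lhs holds on [2,2])
  i=3: ✓ (rhs at j=3)
  i=4: ✗ (no rhs in [4,5])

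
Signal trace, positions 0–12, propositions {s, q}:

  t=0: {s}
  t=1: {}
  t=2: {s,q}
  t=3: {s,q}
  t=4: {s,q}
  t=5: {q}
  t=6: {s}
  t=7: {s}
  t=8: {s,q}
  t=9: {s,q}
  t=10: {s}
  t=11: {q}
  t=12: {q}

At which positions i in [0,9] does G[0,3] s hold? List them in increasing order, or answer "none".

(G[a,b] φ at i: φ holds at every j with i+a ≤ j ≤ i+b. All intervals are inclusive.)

6, 7

Evaluate at each i in [0,9]:
  i=0: ✗ (fails at j=1)
  i=1: ✗ (fails at j=1)
  i=2: ✗ (fails at j=5)
  i=3: ✗ (fails at j=5)
  i=4: ✗ (fails at j=5)
  i=5: ✗ (fails at j=5)
  i=6: ✓ (all of [6,9])
  i=7: ✓ (all of [7,10])
  i=8: ✗ (fails at j=11)
  i=9: ✗ (fails at j=11)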